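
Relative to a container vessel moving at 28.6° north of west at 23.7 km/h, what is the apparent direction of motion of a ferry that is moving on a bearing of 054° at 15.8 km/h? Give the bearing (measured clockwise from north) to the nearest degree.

094°

Taking east as x and north as y: ferry velocity = (12.782, 9.287) km/h; container vessel velocity = (-20.808, 11.345) km/h.
Velocity of ferry relative to container vessel = (12.782, 9.287) − (-20.808, 11.345) = (33.591, -2.058) km/h.
Bearing = atan2(33.59, -2.06) = 93.51° clockwise from north.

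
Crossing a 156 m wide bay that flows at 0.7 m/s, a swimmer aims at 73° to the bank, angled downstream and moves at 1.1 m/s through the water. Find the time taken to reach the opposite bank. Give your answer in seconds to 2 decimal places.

148.30 s

The component of the swimmer's velocity perpendicular to the bank is 1.1 × sin 73° = 1.052 m/s.
The current is parallel to the bank, so it does not affect the crossing time.
Time = 156 / 1.052 = 148.298 s.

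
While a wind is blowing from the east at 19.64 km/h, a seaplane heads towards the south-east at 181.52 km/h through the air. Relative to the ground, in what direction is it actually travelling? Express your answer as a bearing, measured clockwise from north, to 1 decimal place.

Taking east as x and north as y: velocity relative to the air = (128.354, -128.354) km/h; the air relative to ground = (-19.640, 0.000) km/h.
Velocity relative to ground = (128.354, -128.354) + (-19.640, 0.000) = (108.714, -128.354) km/h.
Bearing = atan2(108.71, -128.35) = 139.74° clockwise from north.

139.7°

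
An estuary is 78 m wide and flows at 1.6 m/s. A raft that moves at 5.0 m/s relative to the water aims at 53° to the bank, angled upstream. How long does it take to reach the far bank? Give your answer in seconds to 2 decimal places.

19.53 s

The component of the raft's velocity perpendicular to the bank is 5.0 × sin 53° = 3.993 m/s.
Only the cross-stream component determines the crossing time; the current contributes nothing perpendicular to the bank.
Time = 78 / 3.993 = 19.533 s.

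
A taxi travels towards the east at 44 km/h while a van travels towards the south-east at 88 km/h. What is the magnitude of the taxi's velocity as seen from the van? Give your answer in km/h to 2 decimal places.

Taking east as x and north as y: taxi velocity = (44.000, 0.000) km/h; van velocity = (62.225, -62.225) km/h.
Velocity of taxi relative to van = (44.000, 0.000) − (62.225, -62.225) = (-18.225, 62.225) km/h.
Magnitude = |(-18.225, 62.225)| = 64.840 km/h.

64.84 km/h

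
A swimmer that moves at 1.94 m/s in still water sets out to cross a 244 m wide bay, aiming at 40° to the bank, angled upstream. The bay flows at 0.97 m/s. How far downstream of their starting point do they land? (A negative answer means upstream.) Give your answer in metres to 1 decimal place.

-101.0 m

Perpendicular speed = 1.247 m/s; crossing time = 244 / 1.247 = 195.668 s.
Net downstream speed = -0.516 m/s.
Drift = -0.516 × 195.668 = -100.990 m (upstream).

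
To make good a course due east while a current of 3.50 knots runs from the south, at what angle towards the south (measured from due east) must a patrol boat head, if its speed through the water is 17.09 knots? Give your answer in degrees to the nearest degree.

The current pushes perpendicular to the desired track; the heading must have a component into the current equal to 3.50 knots: 17.09 sin θ = 3.50.
sin θ = 0.2048, so θ = 11.818°.

12°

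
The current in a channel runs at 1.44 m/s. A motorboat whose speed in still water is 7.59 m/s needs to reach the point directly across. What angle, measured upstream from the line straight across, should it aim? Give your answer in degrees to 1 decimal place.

10.9°

To cancel the current, the upstream component of the motorboat's velocity must equal the flow: 7.59 sin θ = 1.44.
sin θ = 1.44 / 7.59 = 0.1897.
θ = arcsin(0.1897) = 10.937°.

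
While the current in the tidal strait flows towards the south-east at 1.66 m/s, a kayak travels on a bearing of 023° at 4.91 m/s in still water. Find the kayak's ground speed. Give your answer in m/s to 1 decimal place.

4.6 m/s

Taking east as x and north as y: velocity relative to the water = (1.918, 4.520) m/s; the water relative to ground = (1.174, -1.174) m/s.
Velocity relative to ground = (1.918, 4.520) + (1.174, -1.174) = (3.092, 3.346) m/s.
Speed = |(3.092, 3.346)| = 4.556 m/s.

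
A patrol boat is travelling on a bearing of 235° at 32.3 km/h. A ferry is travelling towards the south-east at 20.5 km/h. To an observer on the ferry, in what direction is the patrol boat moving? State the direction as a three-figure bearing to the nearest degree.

264°

Taking east as x and north as y: patrol boat velocity = (-26.459, -18.527) km/h; ferry velocity = (14.496, -14.496) km/h.
Velocity of patrol boat relative to ferry = (-26.459, -18.527) − (14.496, -14.496) = (-40.954, -4.031) km/h.
Bearing = atan2(-40.95, -4.03) = 264.38° clockwise from north.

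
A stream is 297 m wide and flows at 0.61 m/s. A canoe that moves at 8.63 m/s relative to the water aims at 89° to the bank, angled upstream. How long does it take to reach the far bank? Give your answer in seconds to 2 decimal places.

34.42 s

The component of the canoe's velocity perpendicular to the bank is 8.63 × sin 89° = 8.629 m/s.
The current is parallel to the bank, so it does not affect the crossing time.
Time = 297 / 8.629 = 34.420 s.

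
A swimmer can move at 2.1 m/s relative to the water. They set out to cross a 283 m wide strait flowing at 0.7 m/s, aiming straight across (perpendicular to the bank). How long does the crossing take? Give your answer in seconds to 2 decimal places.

The component of the swimmer's velocity perpendicular to the bank is 2.1 m/s.
The current is parallel to the bank, so it does not affect the crossing time.
Time = 283 / 2.100 = 134.762 s.

134.76 s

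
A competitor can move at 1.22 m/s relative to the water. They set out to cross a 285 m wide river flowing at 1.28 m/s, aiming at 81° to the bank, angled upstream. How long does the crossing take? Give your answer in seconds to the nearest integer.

237 s

The component of the competitor's velocity perpendicular to the bank is 1.22 × sin 81° = 1.205 m/s.
Only the cross-stream component determines the crossing time; the current contributes nothing perpendicular to the bank.
Time = 285 / 1.205 = 236.518 s.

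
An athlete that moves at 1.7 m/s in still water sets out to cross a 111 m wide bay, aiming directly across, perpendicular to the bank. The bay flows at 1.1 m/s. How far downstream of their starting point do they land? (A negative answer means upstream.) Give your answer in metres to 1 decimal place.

Perpendicular speed = 1.700 m/s; crossing time = 111 / 1.700 = 65.294 s.
Net downstream speed = 1.100 m/s.
Drift = 1.100 × 65.294 = 71.824 m (downstream).

71.8 m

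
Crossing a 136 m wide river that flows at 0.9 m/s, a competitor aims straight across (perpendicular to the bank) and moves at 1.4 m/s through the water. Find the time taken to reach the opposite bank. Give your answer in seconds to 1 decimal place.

97.1 s

The component of the competitor's velocity perpendicular to the bank is 1.4 m/s.
The current is parallel to the bank, so it does not affect the crossing time.
Time = 136 / 1.400 = 97.143 s.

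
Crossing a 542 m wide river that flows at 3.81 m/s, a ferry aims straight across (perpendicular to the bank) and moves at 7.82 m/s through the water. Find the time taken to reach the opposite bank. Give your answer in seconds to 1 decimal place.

The component of the ferry's velocity perpendicular to the bank is 7.82 m/s.
The current is parallel to the bank, so it does not affect the crossing time.
Time = 542 / 7.820 = 69.309 s.

69.3 s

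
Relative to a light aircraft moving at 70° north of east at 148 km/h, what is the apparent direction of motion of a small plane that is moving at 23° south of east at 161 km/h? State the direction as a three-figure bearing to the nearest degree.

Taking east as x and north as y: small plane velocity = (148.201, -62.908) km/h; light aircraft velocity = (50.619, 139.075) km/h.
Velocity of small plane relative to light aircraft = (148.201, -62.908) − (50.619, 139.075) = (97.582, -201.982) km/h.
Bearing = atan2(97.58, -201.98) = 154.21° clockwise from north.

154°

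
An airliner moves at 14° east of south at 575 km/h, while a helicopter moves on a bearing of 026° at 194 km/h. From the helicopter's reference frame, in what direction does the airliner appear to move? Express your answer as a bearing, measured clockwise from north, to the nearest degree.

176°

Taking east as x and north as y: airliner velocity = (139.105, -557.920) km/h; helicopter velocity = (85.044, 174.366) km/h.
Velocity of airliner relative to helicopter = (139.105, -557.920) − (85.044, 174.366) = (54.061, -732.286) km/h.
Bearing = atan2(54.06, -732.29) = 175.78° clockwise from north.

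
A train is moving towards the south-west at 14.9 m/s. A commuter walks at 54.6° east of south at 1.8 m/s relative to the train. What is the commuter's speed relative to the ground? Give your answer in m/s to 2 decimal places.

Taking east as x and north as y: train velocity = (-10.536, -10.536) m/s; commuter velocity relative to train = (1.467, -1.043) m/s.
Velocity relative to ground = (-10.536, -10.536) + (1.467, -1.043) = (-9.069, -11.579) m/s.
Speed = |(-9.069, -11.579)| = 14.707 m/s.

14.71 m/s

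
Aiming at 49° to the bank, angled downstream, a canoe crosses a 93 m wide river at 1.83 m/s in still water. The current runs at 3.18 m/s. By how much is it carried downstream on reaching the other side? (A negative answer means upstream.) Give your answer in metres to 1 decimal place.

Perpendicular speed = 1.381 m/s; crossing time = 93 / 1.381 = 67.337 s.
Net downstream speed = 4.381 m/s.
Drift = 4.381 × 67.337 = 294.974 m (downstream).

295.0 m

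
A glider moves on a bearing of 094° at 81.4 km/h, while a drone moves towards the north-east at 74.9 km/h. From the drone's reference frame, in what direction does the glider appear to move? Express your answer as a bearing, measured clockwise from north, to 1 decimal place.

Taking east as x and north as y: glider velocity = (81.202, -5.678) km/h; drone velocity = (52.962, 52.962) km/h.
Velocity of glider relative to drone = (81.202, -5.678) − (52.962, 52.962) = (28.239, -58.640) km/h.
Bearing = atan2(28.24, -58.64) = 154.29° clockwise from north.

154.3°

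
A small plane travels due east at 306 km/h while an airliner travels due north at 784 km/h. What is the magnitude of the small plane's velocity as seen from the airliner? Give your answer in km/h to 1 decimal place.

Taking east as x and north as y: small plane velocity = (306.000, 0.000) km/h; airliner velocity = (0.000, 784.000) km/h.
Velocity of small plane relative to airliner = (306.000, 0.000) − (0.000, 784.000) = (306.000, -784.000) km/h.
Magnitude = |(306.000, -784.000)| = 841.601 km/h.

841.6 km/h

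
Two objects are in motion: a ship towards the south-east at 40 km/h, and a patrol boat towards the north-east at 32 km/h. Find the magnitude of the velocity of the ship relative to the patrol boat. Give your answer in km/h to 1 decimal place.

Taking east as x and north as y: ship velocity = (28.284, -28.284) km/h; patrol boat velocity = (22.627, 22.627) km/h.
Velocity of ship relative to patrol boat = (28.284, -28.284) − (22.627, 22.627) = (5.657, -50.912) km/h.
Magnitude = |(5.657, -50.912)| = 51.225 km/h.

51.2 km/h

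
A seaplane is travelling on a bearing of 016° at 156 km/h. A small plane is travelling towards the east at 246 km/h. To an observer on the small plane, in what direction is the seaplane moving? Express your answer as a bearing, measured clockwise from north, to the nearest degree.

306°

Taking east as x and north as y: seaplane velocity = (42.999, 149.957) km/h; small plane velocity = (246.000, 0.000) km/h.
Velocity of seaplane relative to small plane = (42.999, 149.957) − (246.000, 0.000) = (-203.001, 149.957) km/h.
Bearing = atan2(-203.00, 149.96) = 306.45° clockwise from north.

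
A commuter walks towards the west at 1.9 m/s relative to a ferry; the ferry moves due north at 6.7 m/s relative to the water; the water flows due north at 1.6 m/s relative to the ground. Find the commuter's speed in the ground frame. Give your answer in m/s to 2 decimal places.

In east/north components (m/s): commuter relative to ferry = (-1.900, 0.000); ferry relative to water = (0.000, 6.700); water relative to ground = (0.000, 1.600).
Sum = (-1.900, 8.300) m/s.
Speed = |(-1.900, 8.300)| = 8.515 m/s.

8.51 m/s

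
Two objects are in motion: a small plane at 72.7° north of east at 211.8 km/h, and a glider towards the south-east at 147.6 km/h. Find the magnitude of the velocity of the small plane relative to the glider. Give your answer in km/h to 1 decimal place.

309.4 km/h

Taking east as x and north as y: small plane velocity = (62.984, 202.218) km/h; glider velocity = (104.369, -104.369) km/h.
Velocity of small plane relative to glider = (62.984, 202.218) − (104.369, -104.369) = (-41.385, 306.587) km/h.
Magnitude = |(-41.385, 306.587)| = 309.368 km/h.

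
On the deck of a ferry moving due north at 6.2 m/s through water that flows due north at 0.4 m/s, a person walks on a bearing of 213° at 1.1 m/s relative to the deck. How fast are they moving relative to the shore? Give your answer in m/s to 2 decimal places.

In east/north components (m/s): person relative to ferry = (-0.599, -0.923); ferry relative to water = (0.000, 6.200); water relative to ground = (0.000, 0.400).
Sum = (-0.599, 5.677) m/s.
Speed = |(-0.599, 5.677)| = 5.709 m/s.

5.71 m/s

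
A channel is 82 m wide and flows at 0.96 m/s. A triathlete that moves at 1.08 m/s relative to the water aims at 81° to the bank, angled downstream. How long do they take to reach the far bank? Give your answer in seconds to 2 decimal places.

The component of the triathlete's velocity perpendicular to the bank is 1.08 × sin 81° = 1.067 m/s.
The current is parallel to the bank, so it does not affect the crossing time.
Time = 82 / 1.067 = 76.872 s.

76.87 s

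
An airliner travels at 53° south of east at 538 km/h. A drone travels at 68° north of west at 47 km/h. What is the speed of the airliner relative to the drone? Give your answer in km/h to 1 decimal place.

583.5 km/h

Taking east as x and north as y: airliner velocity = (323.776, -429.666) km/h; drone velocity = (-17.607, 43.578) km/h.
Velocity of airliner relative to drone = (323.776, -429.666) − (-17.607, 43.578) = (341.383, -473.244) km/h.
Magnitude = |(341.383, -473.244)| = 583.525 km/h.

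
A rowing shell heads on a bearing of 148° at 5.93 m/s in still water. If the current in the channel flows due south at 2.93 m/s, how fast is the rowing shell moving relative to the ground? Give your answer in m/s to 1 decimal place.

8.6 m/s

Taking east as x and north as y: velocity relative to the water = (3.142, -5.029) m/s; the water relative to ground = (0.000, -2.930) m/s.
Velocity relative to ground = (3.142, -5.029) + (0.000, -2.930) = (3.142, -7.959) m/s.
Speed = |(3.142, -7.959)| = 8.557 m/s.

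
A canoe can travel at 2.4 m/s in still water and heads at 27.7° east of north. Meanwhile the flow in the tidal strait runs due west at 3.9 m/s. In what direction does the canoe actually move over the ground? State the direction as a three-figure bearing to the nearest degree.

307°

Taking east as x and north as y: velocity relative to the water = (1.116, 2.125) m/s; the water relative to ground = (-3.900, 0.000) m/s.
Velocity relative to ground = (1.116, 2.125) + (-3.900, 0.000) = (-2.784, 2.125) m/s.
Bearing = atan2(-2.78, 2.12) = 307.35° clockwise from north.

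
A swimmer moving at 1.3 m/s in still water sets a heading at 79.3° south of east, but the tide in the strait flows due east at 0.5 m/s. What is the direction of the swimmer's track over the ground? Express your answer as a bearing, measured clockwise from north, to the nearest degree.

Taking east as x and north as y: velocity relative to the water = (0.241, -1.277) m/s; the water relative to ground = (0.500, 0.000) m/s.
Velocity relative to ground = (0.241, -1.277) + (0.500, 0.000) = (0.741, -1.277) m/s.
Bearing = atan2(0.74, -1.28) = 149.87° clockwise from north.

150°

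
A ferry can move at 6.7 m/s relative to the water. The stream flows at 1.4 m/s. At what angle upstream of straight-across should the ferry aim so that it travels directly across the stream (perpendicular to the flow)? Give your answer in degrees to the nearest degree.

To cancel the current, the upstream component of the ferry's velocity must equal the flow: 6.7 sin θ = 1.4.
sin θ = 1.4 / 6.7 = 0.2090.
θ = arcsin(0.2090) = 12.061°.

12°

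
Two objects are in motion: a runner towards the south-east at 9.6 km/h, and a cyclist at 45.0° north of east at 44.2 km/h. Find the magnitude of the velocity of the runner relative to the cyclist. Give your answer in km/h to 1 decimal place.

Taking east as x and north as y: runner velocity = (6.788, -6.788) km/h; cyclist velocity = (31.254, 31.254) km/h.
Velocity of runner relative to cyclist = (6.788, -6.788) − (31.254, 31.254) = (-24.466, -38.042) km/h.
Magnitude = |(-24.466, -38.042)| = 45.231 km/h.

45.2 km/h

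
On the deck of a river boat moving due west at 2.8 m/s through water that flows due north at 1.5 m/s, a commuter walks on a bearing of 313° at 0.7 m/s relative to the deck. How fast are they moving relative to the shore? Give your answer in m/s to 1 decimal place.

3.9 m/s

In east/north components (m/s): commuter relative to river boat = (-0.512, 0.477); river boat relative to water = (-2.800, 0.000); water relative to ground = (0.000, 1.500).
Sum = (-3.312, 1.977) m/s.
Speed = |(-3.312, 1.977)| = 3.857 m/s.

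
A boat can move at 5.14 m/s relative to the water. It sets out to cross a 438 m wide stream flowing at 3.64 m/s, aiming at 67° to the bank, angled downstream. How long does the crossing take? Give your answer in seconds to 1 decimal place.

The component of the boat's velocity perpendicular to the bank is 5.14 × sin 67° = 4.731 m/s.
The flow acts along the bank and has no component across it.
Time = 438 / 4.731 = 92.573 s.

92.6 s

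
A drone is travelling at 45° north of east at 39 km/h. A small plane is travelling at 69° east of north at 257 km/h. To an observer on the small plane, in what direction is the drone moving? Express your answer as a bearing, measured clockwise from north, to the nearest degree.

253°

Taking east as x and north as y: drone velocity = (27.577, 27.577) km/h; small plane velocity = (239.930, 92.101) km/h.
Velocity of drone relative to small plane = (27.577, 27.577) − (239.930, 92.101) = (-212.353, -64.523) km/h.
Bearing = atan2(-212.35, -64.52) = 253.10° clockwise from north.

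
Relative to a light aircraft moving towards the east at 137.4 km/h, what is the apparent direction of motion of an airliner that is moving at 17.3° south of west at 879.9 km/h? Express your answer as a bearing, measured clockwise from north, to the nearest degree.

Taking east as x and north as y: airliner velocity = (-840.094, -261.660) km/h; light aircraft velocity = (137.400, 0.000) km/h.
Velocity of airliner relative to light aircraft = (-840.094, -261.660) − (137.400, 0.000) = (-977.494, -261.660) km/h.
Bearing = atan2(-977.49, -261.66) = 255.01° clockwise from north.

255°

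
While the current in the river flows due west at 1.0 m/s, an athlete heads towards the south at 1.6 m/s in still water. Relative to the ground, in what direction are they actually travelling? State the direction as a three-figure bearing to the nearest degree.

212°

Taking east as x and north as y: velocity relative to the water = (0.000, -1.600) m/s; the water relative to ground = (-1.000, 0.000) m/s.
Velocity relative to ground = (0.000, -1.600) + (-1.000, 0.000) = (-1.000, -1.600) m/s.
Bearing = atan2(-1.00, -1.60) = 212.01° clockwise from north.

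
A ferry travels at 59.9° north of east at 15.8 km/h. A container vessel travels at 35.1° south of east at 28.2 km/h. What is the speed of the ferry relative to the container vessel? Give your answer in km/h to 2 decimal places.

Taking east as x and north as y: ferry velocity = (7.924, 13.669) km/h; container vessel velocity = (23.072, -16.215) km/h.
Velocity of ferry relative to container vessel = (7.924, 13.669) − (23.072, -16.215) = (-15.148, 29.885) km/h.
Magnitude = |(-15.148, 29.885)| = 33.504 km/h.

33.50 km/h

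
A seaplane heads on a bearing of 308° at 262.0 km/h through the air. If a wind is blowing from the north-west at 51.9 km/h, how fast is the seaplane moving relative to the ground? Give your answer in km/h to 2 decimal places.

Taking east as x and north as y: velocity relative to the air = (-206.459, 161.303) km/h; the air relative to ground = (36.699, -36.699) km/h.
Velocity relative to ground = (-206.459, 161.303) + (36.699, -36.699) = (-169.760, 124.604) km/h.
Speed = |(-169.760, 124.604)| = 210.582 km/h.

210.58 km/h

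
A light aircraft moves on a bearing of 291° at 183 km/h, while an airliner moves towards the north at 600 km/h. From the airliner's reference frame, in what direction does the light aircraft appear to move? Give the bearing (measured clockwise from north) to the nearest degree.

198°

Taking east as x and north as y: light aircraft velocity = (-170.845, 65.581) km/h; airliner velocity = (0.000, 600.000) km/h.
Velocity of light aircraft relative to airliner = (-170.845, 65.581) − (0.000, 600.000) = (-170.845, -534.419) km/h.
Bearing = atan2(-170.85, -534.42) = 197.73° clockwise from north.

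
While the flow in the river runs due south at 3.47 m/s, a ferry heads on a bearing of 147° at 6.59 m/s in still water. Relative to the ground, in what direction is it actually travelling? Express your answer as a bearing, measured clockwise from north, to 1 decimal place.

Taking east as x and north as y: velocity relative to the water = (3.589, -5.527) m/s; the water relative to ground = (0.000, -3.470) m/s.
Velocity relative to ground = (3.589, -5.527) + (0.000, -3.470) = (3.589, -8.997) m/s.
Bearing = atan2(3.59, -9.00) = 158.25° clockwise from north.

158.3°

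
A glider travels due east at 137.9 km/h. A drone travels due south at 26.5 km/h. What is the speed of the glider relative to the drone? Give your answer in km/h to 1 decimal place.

140.4 km/h

Taking east as x and north as y: glider velocity = (137.900, 0.000) km/h; drone velocity = (0.000, -26.500) km/h.
Velocity of glider relative to drone = (137.900, 0.000) − (0.000, -26.500) = (137.900, 26.500) km/h.
Magnitude = |(137.900, 26.500)| = 140.423 km/h.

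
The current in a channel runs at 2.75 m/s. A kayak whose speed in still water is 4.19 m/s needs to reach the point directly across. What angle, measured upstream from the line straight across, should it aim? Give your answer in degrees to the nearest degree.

To cancel the current, the upstream component of the kayak's velocity must equal the flow: 4.19 sin θ = 2.75.
sin θ = 2.75 / 4.19 = 0.6563.
θ = arcsin(0.6563) = 41.020°.

41°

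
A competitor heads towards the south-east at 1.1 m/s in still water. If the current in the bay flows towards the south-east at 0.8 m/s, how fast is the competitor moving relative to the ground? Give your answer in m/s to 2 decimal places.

Taking east as x and north as y: velocity relative to the water = (0.778, -0.778) m/s; the water relative to ground = (0.566, -0.566) m/s.
Velocity relative to ground = (0.778, -0.778) + (0.566, -0.566) = (1.344, -1.344) m/s.
Speed = |(1.344, -1.344)| = 1.900 m/s.

1.90 m/s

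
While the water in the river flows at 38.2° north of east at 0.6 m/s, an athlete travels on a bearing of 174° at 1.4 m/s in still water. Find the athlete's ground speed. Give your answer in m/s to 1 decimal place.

Taking east as x and north as y: velocity relative to the water = (0.146, -1.392) m/s; the water relative to ground = (0.472, 0.371) m/s.
Velocity relative to ground = (0.146, -1.392) + (0.472, 0.371) = (0.618, -1.021) m/s.
Speed = |(0.618, -1.021)| = 1.194 m/s.

1.2 m/s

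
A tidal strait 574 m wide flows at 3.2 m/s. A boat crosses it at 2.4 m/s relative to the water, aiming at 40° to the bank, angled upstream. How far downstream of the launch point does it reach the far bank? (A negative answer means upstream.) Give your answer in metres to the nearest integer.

507 m

Perpendicular speed = 1.543 m/s; crossing time = 574 / 1.543 = 372.077 s.
Net downstream speed = 1.361 m/s.
Drift = 1.361 × 372.077 = 506.581 m (downstream).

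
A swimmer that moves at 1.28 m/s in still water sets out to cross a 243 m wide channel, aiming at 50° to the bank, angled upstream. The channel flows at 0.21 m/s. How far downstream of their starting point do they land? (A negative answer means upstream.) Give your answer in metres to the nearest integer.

-152 m

Perpendicular speed = 0.981 m/s; crossing time = 243 / 0.981 = 247.823 s.
Net downstream speed = -0.613 m/s.
Drift = -0.613 × 247.823 = -151.858 m (upstream).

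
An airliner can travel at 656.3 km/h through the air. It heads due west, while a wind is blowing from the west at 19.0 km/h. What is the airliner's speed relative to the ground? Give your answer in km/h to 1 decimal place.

Taking east as x and north as y: velocity relative to the air = (-656.300, 0.000) km/h; the air relative to ground = (19.000, 0.000) km/h.
Velocity relative to ground = (-656.300, 0.000) + (19.000, 0.000) = (-637.300, 0.000) km/h.
Speed = |(-637.300, 0.000)| = 637.300 km/h.

637.3 km/h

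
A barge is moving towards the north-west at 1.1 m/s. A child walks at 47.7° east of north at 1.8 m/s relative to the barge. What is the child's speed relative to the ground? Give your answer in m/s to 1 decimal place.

2.1 m/s

Taking east as x and north as y: barge velocity = (-0.778, 0.778) m/s; child velocity relative to barge = (1.331, 1.211) m/s.
Velocity relative to ground = (-0.778, 0.778) + (1.331, 1.211) = (0.554, 1.989) m/s.
Speed = |(0.554, 1.989)| = 2.065 m/s.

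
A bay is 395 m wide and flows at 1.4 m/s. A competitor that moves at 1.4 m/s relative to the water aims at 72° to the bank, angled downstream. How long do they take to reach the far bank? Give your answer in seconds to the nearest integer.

The component of the competitor's velocity perpendicular to the bank is 1.4 × sin 72° = 1.331 m/s.
Only the cross-stream component determines the crossing time; the current contributes nothing perpendicular to the bank.
Time = 395 / 1.331 = 296.663 s.

297 s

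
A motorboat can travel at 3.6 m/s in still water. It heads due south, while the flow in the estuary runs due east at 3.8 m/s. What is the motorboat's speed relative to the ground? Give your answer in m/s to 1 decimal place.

5.2 m/s

Taking east as x and north as y: velocity relative to the water = (0.000, -3.600) m/s; the water relative to ground = (3.800, 0.000) m/s.
Velocity relative to ground = (0.000, -3.600) + (3.800, 0.000) = (3.800, -3.600) m/s.
Speed = |(3.800, -3.600)| = 5.235 m/s.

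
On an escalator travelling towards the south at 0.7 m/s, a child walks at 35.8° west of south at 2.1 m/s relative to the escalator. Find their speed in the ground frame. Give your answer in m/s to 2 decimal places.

2.70 m/s

Taking east as x and north as y: escalator velocity = (0.000, -0.700) m/s; child velocity relative to escalator = (-1.228, -1.703) m/s.
Velocity relative to ground = (0.000, -0.700) + (-1.228, -1.703) = (-1.228, -2.403) m/s.
Speed = |(-1.228, -2.403)| = 2.699 m/s.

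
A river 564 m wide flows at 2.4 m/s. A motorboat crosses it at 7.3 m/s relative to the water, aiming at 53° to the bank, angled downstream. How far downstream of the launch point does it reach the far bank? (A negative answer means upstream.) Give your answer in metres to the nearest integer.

Perpendicular speed = 5.830 m/s; crossing time = 564 / 5.830 = 96.740 s.
Net downstream speed = 6.793 m/s.
Drift = 6.793 × 96.740 = 657.181 m (downstream).

657 m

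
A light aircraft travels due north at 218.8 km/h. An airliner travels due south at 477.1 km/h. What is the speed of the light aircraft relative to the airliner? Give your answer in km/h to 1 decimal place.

695.9 km/h

Taking east as x and north as y: light aircraft velocity = (0.000, 218.800) km/h; airliner velocity = (0.000, -477.100) km/h.
Velocity of light aircraft relative to airliner = (0.000, 218.800) − (0.000, -477.100) = (0.000, 695.900) km/h.
Magnitude = |(0.000, 695.900)| = 695.900 km/h.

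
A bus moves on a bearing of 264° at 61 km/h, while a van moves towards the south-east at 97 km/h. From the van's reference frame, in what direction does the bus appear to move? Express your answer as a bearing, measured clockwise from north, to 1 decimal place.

Taking east as x and north as y: bus velocity = (-60.666, -6.376) km/h; van velocity = (68.589, -68.589) km/h.
Velocity of bus relative to van = (-60.666, -6.376) − (68.589, -68.589) = (-129.255, 62.213) km/h.
Bearing = atan2(-129.26, 62.21) = 295.70° clockwise from north.

295.7°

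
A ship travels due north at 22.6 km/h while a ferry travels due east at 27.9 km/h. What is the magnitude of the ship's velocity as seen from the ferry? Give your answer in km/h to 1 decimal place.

35.9 km/h

Taking east as x and north as y: ship velocity = (0.000, 22.600) km/h; ferry velocity = (27.900, 0.000) km/h.
Velocity of ship relative to ferry = (0.000, 22.600) − (27.900, 0.000) = (-27.900, 22.600) km/h.
Magnitude = |(-27.900, 22.600)| = 35.905 km/h.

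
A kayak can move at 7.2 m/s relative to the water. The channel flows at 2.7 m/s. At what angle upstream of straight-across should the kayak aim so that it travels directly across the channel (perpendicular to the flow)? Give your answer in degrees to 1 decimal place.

22.0°

To cancel the current, the upstream component of the kayak's velocity must equal the flow: 7.2 sin θ = 2.7.
sin θ = 2.7 / 7.2 = 0.3750.
θ = arcsin(0.3750) = 22.024°.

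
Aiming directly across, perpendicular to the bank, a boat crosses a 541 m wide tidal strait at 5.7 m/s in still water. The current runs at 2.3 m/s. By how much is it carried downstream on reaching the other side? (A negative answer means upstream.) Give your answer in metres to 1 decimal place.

Perpendicular speed = 5.700 m/s; crossing time = 541 / 5.700 = 94.912 s.
Net downstream speed = 2.300 m/s.
Drift = 2.300 × 94.912 = 218.298 m (downstream).

218.3 m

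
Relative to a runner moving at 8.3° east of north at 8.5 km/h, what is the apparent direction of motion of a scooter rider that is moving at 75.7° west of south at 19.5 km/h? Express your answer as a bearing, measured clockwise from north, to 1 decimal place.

Taking east as x and north as y: scooter rider velocity = (-18.896, -4.816) km/h; runner velocity = (1.227, 8.411) km/h.
Velocity of scooter rider relative to runner = (-18.896, -4.816) − (1.227, 8.411) = (-20.123, -13.227) km/h.
Bearing = atan2(-20.12, -13.23) = 236.68° clockwise from north.

236.7°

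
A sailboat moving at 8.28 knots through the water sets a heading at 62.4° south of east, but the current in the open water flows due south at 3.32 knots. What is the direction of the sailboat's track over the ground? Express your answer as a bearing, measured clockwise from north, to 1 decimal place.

160.2°

Taking east as x and north as y: velocity relative to the water = (3.836, -7.338) knots; the water relative to ground = (0.000, -3.320) knots.
Velocity relative to ground = (3.836, -7.338) + (0.000, -3.320) = (3.836, -10.658) knots.
Bearing = atan2(3.84, -10.66) = 160.20° clockwise from north.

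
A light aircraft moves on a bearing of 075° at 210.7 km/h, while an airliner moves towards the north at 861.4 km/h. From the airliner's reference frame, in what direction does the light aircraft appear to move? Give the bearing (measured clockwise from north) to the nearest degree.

Taking east as x and north as y: light aircraft velocity = (203.521, 54.533) km/h; airliner velocity = (0.000, 861.400) km/h.
Velocity of light aircraft relative to airliner = (203.521, 54.533) − (0.000, 861.400) = (203.521, -806.867) km/h.
Bearing = atan2(203.52, -806.87) = 165.84° clockwise from north.

166°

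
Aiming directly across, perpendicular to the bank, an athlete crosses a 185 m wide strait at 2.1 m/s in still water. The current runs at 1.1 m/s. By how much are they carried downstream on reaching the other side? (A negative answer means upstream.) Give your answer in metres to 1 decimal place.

96.9 m

Perpendicular speed = 2.100 m/s; crossing time = 185 / 2.100 = 88.095 s.
Net downstream speed = 1.100 m/s.
Drift = 1.100 × 88.095 = 96.905 m (downstream).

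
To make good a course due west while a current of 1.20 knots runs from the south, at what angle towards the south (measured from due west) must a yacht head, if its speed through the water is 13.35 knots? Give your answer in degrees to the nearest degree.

The current pushes perpendicular to the desired track; the heading must have a component into the current equal to 1.20 knots: 13.35 sin θ = 1.20.
sin θ = 0.0899, so θ = 5.157°.

5°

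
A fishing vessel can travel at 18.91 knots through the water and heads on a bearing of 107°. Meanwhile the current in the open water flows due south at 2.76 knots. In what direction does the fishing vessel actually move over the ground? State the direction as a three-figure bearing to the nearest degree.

115°

Taking east as x and north as y: velocity relative to the water = (18.084, -5.529) knots; the water relative to ground = (0.000, -2.760) knots.
Velocity relative to ground = (18.084, -5.529) + (0.000, -2.760) = (18.084, -8.289) knots.
Bearing = atan2(18.08, -8.29) = 114.62° clockwise from north.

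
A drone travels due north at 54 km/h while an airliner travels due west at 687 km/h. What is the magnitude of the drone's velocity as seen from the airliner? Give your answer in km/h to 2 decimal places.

689.12 km/h

Taking east as x and north as y: drone velocity = (0.000, 54.000) km/h; airliner velocity = (-687.000, 0.000) km/h.
Velocity of drone relative to airliner = (0.000, 54.000) − (-687.000, 0.000) = (687.000, 54.000) km/h.
Magnitude = |(687.000, 54.000)| = 689.119 km/h.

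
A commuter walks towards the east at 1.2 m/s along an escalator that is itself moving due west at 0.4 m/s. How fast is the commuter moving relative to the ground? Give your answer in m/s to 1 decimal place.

0.8 m/s

Taking east as x and north as y: escalator velocity = (-0.400, 0.000) m/s; commuter velocity relative to escalator = (1.200, 0.000) m/s.
Velocity relative to ground = (-0.400, 0.000) + (1.200, 0.000) = (0.800, 0.000) m/s.
Speed = |(0.800, 0.000)| = 0.800 m/s.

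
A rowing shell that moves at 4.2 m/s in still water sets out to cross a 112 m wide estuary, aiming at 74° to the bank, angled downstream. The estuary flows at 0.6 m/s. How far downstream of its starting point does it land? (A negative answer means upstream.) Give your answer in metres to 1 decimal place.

Perpendicular speed = 4.037 m/s; crossing time = 112 / 4.037 = 27.741 s.
Net downstream speed = 1.758 m/s.
Drift = 1.758 × 27.741 = 48.760 m (downstream).

48.8 m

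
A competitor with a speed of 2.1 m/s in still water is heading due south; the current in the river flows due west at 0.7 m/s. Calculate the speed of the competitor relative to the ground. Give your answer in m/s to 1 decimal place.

2.2 m/s

Taking east as x and north as y: velocity relative to the water = (0.000, -2.100) m/s; the water relative to ground = (-0.700, 0.000) m/s.
Velocity relative to ground = (0.000, -2.100) + (-0.700, 0.000) = (-0.700, -2.100) m/s.
Speed = |(-0.700, -2.100)| = 2.214 m/s.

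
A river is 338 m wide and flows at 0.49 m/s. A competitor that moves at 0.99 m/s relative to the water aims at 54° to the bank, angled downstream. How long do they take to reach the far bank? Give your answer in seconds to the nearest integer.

422 s

The component of the competitor's velocity perpendicular to the bank is 0.99 × sin 54° = 0.801 m/s.
Only the cross-stream component determines the crossing time; the current contributes nothing perpendicular to the bank.
Time = 338 / 0.801 = 422.011 s.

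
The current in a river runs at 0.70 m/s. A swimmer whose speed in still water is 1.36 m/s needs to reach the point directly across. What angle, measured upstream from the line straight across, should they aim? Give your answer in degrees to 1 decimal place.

31.0°

To cancel the current, the upstream component of the swimmer's velocity must equal the flow: 1.36 sin θ = 0.70.
sin θ = 0.70 / 1.36 = 0.5147.
θ = arcsin(0.5147) = 30.978°.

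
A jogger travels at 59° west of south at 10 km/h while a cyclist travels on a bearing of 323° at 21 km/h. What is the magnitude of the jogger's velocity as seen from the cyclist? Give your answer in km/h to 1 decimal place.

Taking east as x and north as y: jogger velocity = (-8.572, -5.150) km/h; cyclist velocity = (-12.638, 16.771) km/h.
Velocity of jogger relative to cyclist = (-8.572, -5.150) − (-12.638, 16.771) = (4.066, -21.922) km/h.
Magnitude = |(4.066, -21.922)| = 22.296 km/h.

22.3 km/h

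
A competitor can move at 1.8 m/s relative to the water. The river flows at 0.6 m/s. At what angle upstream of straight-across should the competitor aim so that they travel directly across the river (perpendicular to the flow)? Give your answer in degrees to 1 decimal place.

To cancel the current, the upstream component of the competitor's velocity must equal the flow: 1.8 sin θ = 0.6.
sin θ = 0.6 / 1.8 = 0.3333.
θ = arcsin(0.3333) = 19.471°.

19.5°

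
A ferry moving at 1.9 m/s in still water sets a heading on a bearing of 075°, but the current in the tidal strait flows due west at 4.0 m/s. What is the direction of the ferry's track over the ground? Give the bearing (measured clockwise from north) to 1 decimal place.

282.8°

Taking east as x and north as y: velocity relative to the water = (1.835, 0.492) m/s; the water relative to ground = (-4.000, 0.000) m/s.
Velocity relative to ground = (1.835, 0.492) + (-4.000, 0.000) = (-2.165, 0.492) m/s.
Bearing = atan2(-2.16, 0.49) = 282.80° clockwise from north.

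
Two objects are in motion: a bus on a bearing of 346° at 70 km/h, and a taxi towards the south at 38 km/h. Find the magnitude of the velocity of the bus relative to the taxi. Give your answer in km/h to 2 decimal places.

107.27 km/h

Taking east as x and north as y: bus velocity = (-16.935, 67.921) km/h; taxi velocity = (0.000, -38.000) km/h.
Velocity of bus relative to taxi = (-16.935, 67.921) − (0.000, -38.000) = (-16.935, 105.921) km/h.
Magnitude = |(-16.935, 105.921)| = 107.266 km/h.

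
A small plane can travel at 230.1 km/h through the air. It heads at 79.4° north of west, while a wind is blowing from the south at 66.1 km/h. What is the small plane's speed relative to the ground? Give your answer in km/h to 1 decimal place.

Taking east as x and north as y: velocity relative to the air = (-42.327, 226.173) km/h; the air relative to ground = (0.000, 66.100) km/h.
Velocity relative to ground = (-42.327, 226.173) + (0.000, 66.100) = (-42.327, 292.273) km/h.
Speed = |(-42.327, 292.273)| = 295.322 km/h.

295.3 km/h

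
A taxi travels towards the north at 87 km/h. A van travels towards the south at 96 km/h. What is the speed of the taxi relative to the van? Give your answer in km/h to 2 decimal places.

183.00 km/h

Taking east as x and north as y: taxi velocity = (0.000, 87.000) km/h; van velocity = (0.000, -96.000) km/h.
Velocity of taxi relative to van = (0.000, 87.000) − (0.000, -96.000) = (0.000, 183.000) km/h.
Magnitude = |(0.000, 183.000)| = 183.000 km/h.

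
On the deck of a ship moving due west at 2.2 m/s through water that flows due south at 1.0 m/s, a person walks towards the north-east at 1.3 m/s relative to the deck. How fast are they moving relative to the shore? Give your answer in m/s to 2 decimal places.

In east/north components (m/s): person relative to ship = (0.919, 0.919); ship relative to water = (-2.200, 0.000); water relative to ground = (0.000, -1.000).
Sum = (-1.281, -0.081) m/s.
Speed = |(-1.281, -0.081)| = 1.283 m/s.

1.28 m/s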